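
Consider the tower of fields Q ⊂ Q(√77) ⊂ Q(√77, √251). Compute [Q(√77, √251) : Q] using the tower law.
[Q(√77, √251) : Q] = 4

[Q(√77):Q] = 2 (min poly x^2 - 77, irreducible since 77 is squarefree > 1). For the top step, suppose √251 ∈ Q(√77), say √251 = c + d√77 with c, d ∈ Q. Squaring: 251 = c^2 + 77d^2 + 2cd√77. Since √77 ∉ Q this forces 2cd = 0. If d = 0 then √251 = c ∈ Q, contradicting 251 squarefree > 1. If c = 0 then 251 = 77d^2, so 77·251 = (77d)^2 is a perfect square in Q — but 77·251 = 19327 is not a perfect square (since 77 and 251 are distinct squarefree integers). Contradiction. Hence √251 ∉ Q(√77), so x^2 - 251 stays irreducible over Q(√77) and [Q(√77, √251) : Q(√77)] = 2. By the tower law, [Q(√77, √251) : Q] = 2 · 2 = 4.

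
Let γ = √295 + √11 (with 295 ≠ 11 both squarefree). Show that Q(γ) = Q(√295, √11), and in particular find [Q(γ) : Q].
[Q(γ) : Q] = 4 (equivalently, Q(γ) = Q(√295, √11))

Obviously Q(γ) ⊆ Q(√295, √11), and [Q(√295, √11):Q] = 4 (since 295, 11 are distinct squarefree integers > 1 with 3245 not a perfect square). To show equality we compute the minimal polynomial of γ. From γ = √295 + √11: γ^2 = 295 + 2√(3245) + 11 = 306 + 2√(3245), so γ^2 - 306 = 2√(3245); squaring, (γ^2 - 306)^2 = 4·3245, i.e. γ^4 - 612γ^2 + 93636 - 12980 = 0, i.e. γ^4 - 612γ^2 + 80656 = 0. So γ is a root of x^4 - 612x^2 + 80656. This polynomial is irreducible over Q: it has no rational root (each ±√295 ± √11 is irrational), and any factorization into two quadratics over Q would force √(3245) ∈ Q (pairing opposite roots) or √295, √11 ∈ Q (other pairings), all impossible. Hence [Q(γ):Q] = 4 = [Q(√295, √11):Q], so Q(γ) = Q(√295, √11).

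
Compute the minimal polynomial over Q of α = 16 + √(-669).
m_α(x) = x^2 - 32x + 925

From α - 16 = √(-669), squaring gives (α - 16)^2 = -669, i.e. α^2 - 32α + 256 = -669, so α^2 - 32α + 925 = 0. The discriminant of x^2 - 32x + 925 is (-32)^2 - 4·(925) = 1024 - 3700 = -2676, and 4·(-669) is not a perfect square in Q since -669 is squarefree and ≠ 1. Hence x^2 - 32x + 925 is irreducible over Q and is the minimal polynomial of α.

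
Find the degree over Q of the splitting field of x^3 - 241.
[K : Q] = 6

The roots of x^3 - 241 are ∛241, ω∛241, ω^2∛241 where ω = e^(2πi/3) is a primitive cube root of unity, so K = Q(∛241, ω). Now [Q(∛241):Q] = 3 (since 241 is not a perfect cube, x^3 - 241 is irreducible) and [Q(ω):Q] = 2. Both 2 and 3 divide [K:Q], and [K:Q] ≤ 3·2 = 6, so [K:Q] = 6. (Equivalently: Q(∛241) ⊂ R but ω ∉ R, so [K : Q(∛241)] = 2.)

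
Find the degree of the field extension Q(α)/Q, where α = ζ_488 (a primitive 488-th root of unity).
[Q(α):Q] = 240

The minimal polynomial of ζ_488 over Q is the 488-th cyclotomic polynomial Φ_488(x), which is irreducible over Q and has degree φ(488) = 240. Hence [Q(α):Q] = φ(488) = 240.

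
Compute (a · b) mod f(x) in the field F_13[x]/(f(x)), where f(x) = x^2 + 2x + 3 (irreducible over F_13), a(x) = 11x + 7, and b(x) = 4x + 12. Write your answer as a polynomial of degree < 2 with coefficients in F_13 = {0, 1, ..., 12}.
a · b ≡ 7x + 4 (mod f(x))

Multiply in F_13[x]: a(x)·b(x) = (11x + 7)·(4x + 12) = 5x^2 + 4x + 6. This has degree ≥ 2, so divide by f(x) over F_13: 5x^2 + 4x + 6 = (5)·(x^2 + 2x + 3) + (7x + 4). Hence a·b ≡ 7x + 4 (mod f). (F_13[x]/(f) is a field with 13^2 = 169 elements since f is irreducible of degree 2.)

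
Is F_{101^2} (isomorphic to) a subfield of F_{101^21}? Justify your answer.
No: F_{101^2} is not a subfield of F_{101^21}

F_{p^m} embeds in F_{p^n} iff m | n. Here 2 ∤ 21 (since 21 = 10·2 + 1 with remainder 1 ≠ 0), so F_{101^2} is not a subfield of F_{101^21}. Equivalently: if it were, the tower law would give 2 = [F_{101^2}:F_101] dividing [F_{101^21}:F_101] = 21, contradiction.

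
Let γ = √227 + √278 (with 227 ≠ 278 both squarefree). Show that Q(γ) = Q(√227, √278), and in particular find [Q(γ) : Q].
[Q(γ) : Q] = 4 (equivalently, Q(γ) = Q(√227, √278))

Obviously Q(γ) ⊆ Q(√227, √278), and [Q(√227, √278):Q] = 4 (since 227, 278 are distinct squarefree integers > 1 with 63106 not a perfect square). To show equality we compute the minimal polynomial of γ. From γ = √227 + √278: γ^2 = 227 + 2√(63106) + 278 = 505 + 2√(63106), so γ^2 - 505 = 2√(63106); squaring, (γ^2 - 505)^2 = 4·63106, i.e. γ^4 - 1010γ^2 + 255025 - 252424 = 0, i.e. γ^4 - 1010γ^2 + 2601 = 0. So γ is a root of x^4 - 1010x^2 + 2601. This polynomial is irreducible over Q: it has no rational root (each ±√227 ± √278 is irrational), and any factorization into two quadratics over Q would force √(63106) ∈ Q (pairing opposite roots) or √227, √278 ∈ Q (other pairings), all impossible. Hence [Q(γ):Q] = 4 = [Q(√227, √278):Q], so Q(γ) = Q(√227, √278).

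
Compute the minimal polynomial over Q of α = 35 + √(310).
m_α(x) = x^2 - 70x + 915

From α - 35 = √(310), squaring gives (α - 35)^2 = 310, i.e. α^2 - 70α + 1225 = 310, so α^2 - 70α + 915 = 0. The discriminant of x^2 - 70x + 915 is (-70)^2 - 4·(915) = 4900 - 3660 = 1240, and 4·(310) is not a perfect square in Q since 310 is squarefree and ≠ 1. Hence x^2 - 70x + 915 is irreducible over Q and is the minimal polynomial of α.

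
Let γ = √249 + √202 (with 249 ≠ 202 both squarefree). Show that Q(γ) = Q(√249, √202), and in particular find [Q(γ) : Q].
[Q(γ) : Q] = 4 (equivalently, Q(γ) = Q(√249, √202))

Obviously Q(γ) ⊆ Q(√249, √202), and [Q(√249, √202):Q] = 4 (since 249, 202 are distinct squarefree integers > 1 with 50298 not a perfect square). To show equality we compute the minimal polynomial of γ. From γ = √249 + √202: γ^2 = 249 + 2√(50298) + 202 = 451 + 2√(50298), so γ^2 - 451 = 2√(50298); squaring, (γ^2 - 451)^2 = 4·50298, i.e. γ^4 - 902γ^2 + 203401 - 201192 = 0, i.e. γ^4 - 902γ^2 + 2209 = 0. So γ is a root of x^4 - 902x^2 + 2209. This polynomial is irreducible over Q: it has no rational root (each ±√249 ± √202 is irrational), and any factorization into two quadratics over Q would force √(50298) ∈ Q (pairing opposite roots) or √249, √202 ∈ Q (other pairings), all impossible. Hence [Q(γ):Q] = 4 = [Q(√249, √202):Q], so Q(γ) = Q(√249, √202).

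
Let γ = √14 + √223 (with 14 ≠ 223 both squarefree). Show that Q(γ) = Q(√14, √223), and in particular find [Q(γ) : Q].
[Q(γ) : Q] = 4 (equivalently, Q(γ) = Q(√14, √223))

Obviously Q(γ) ⊆ Q(√14, √223), and [Q(√14, √223):Q] = 4 (since 14, 223 are distinct squarefree integers > 1 with 3122 not a perfect square). To show equality we compute the minimal polynomial of γ. From γ = √14 + √223: γ^2 = 14 + 2√(3122) + 223 = 237 + 2√(3122), so γ^2 - 237 = 2√(3122); squaring, (γ^2 - 237)^2 = 4·3122, i.e. γ^4 - 474γ^2 + 56169 - 12488 = 0, i.e. γ^4 - 474γ^2 + 43681 = 0. So γ is a root of x^4 - 474x^2 + 43681. This polynomial is irreducible over Q: it has no rational root (each ±√14 ± √223 is irrational), and any factorization into two quadratics over Q would force √(3122) ∈ Q (pairing opposite roots) or √14, √223 ∈ Q (other pairings), all impossible. Hence [Q(γ):Q] = 4 = [Q(√14, √223):Q], so Q(γ) = Q(√14, √223).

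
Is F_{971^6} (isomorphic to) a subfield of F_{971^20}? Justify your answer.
No: F_{971^6} is not a subfield of F_{971^20}

F_{p^m} embeds in F_{p^n} iff m | n. Here 6 ∤ 20 (since 20 = 3·6 + 2 with remainder 2 ≠ 0), so F_{971^6} is not a subfield of F_{971^20}. Equivalently: if it were, the tower law would give 6 = [F_{971^6}:F_971] dividing [F_{971^20}:F_971] = 20, contradiction.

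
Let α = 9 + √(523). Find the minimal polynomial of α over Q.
m_α(x) = x^2 - 18x - 442

From α - 9 = √(523), squaring gives (α - 9)^2 = 523, i.e. α^2 - 18α + 81 = 523, so α^2 - 18α - 442 = 0. The discriminant of x^2 - 18x - 442 is (-18)^2 - 4·(-442) = 324 + 1768 = 2092, and 4·(523) is not a perfect square in Q since 523 is squarefree and ≠ 1. Hence x^2 - 18x - 442 is irreducible over Q and is the minimal polynomial of α.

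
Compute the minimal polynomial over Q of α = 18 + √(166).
m_α(x) = x^2 - 36x + 158

From α - 18 = √(166), squaring gives (α - 18)^2 = 166, i.e. α^2 - 36α + 324 = 166, so α^2 - 36α + 158 = 0. The discriminant of x^2 - 36x + 158 is (-36)^2 - 4·(158) = 1296 - 632 = 664, and 4·(166) is not a perfect square in Q since 166 is squarefree and ≠ 1. Hence x^2 - 36x + 158 is irreducible over Q and is the minimal polynomial of α.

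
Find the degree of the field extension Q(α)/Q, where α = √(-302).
[Q(α):Q] = 2

[Q(α):Q] equals the degree of the minimal polynomial of α. Here α^2 = -302 and x^2 + 302 is irreducible (d = -302 is squarefree, ≠ 1, hence not a square), so deg(m_α) = 2. Thus [Q(α):Q] = 2.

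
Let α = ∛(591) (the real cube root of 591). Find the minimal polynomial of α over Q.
m_α(x) = x^3 - 591

α satisfies α^3 = 591, so x^3 - 591 annihilates α. By the rational root test, a rational root p/q (in lowest terms) of x^3 - 591 would satisfy p^3 = 591 q^3, forcing q = 1 and p^3 = 591; but 591 is not a perfect cube, contradiction. A monic cubic over Q with no rational root is irreducible (any nontrivial factorization would include a linear factor). Hence x^3 - 591 is the minimal polynomial of α, and in particular [Q(α):Q] = 3.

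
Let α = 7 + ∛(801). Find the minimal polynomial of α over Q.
m_α(x) = x^3 - 21x^2 + 147x - 1144

Set β = α - 7 = ∛(801), so β^3 = 801. Then (α - 7)^3 - 801 = 0, i.e. α is a root of g(x) = (x - 7)^3 - 801 = x^3 - 21x^2 + 147x - 1144. Since g(x) = h(x - 7) where h(x) = x^3 - 801, and h is irreducible over Q (because 801 is not a perfect cube, so h has no rational root, and a monic cubic with no rational root is irreducible), g is also irreducible (irreducibility is preserved under the substitution x → x - 7). Hence m_α(x) = x^3 - 21x^2 + 147x - 1144.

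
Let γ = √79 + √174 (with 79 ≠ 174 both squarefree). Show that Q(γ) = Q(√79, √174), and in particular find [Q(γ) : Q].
[Q(γ) : Q] = 4 (equivalently, Q(γ) = Q(√79, √174))

Obviously Q(γ) ⊆ Q(√79, √174), and [Q(√79, √174):Q] = 4 (since 79, 174 are distinct squarefree integers > 1 with 13746 not a perfect square). To show equality we compute the minimal polynomial of γ. From γ = √79 + √174: γ^2 = 79 + 2√(13746) + 174 = 253 + 2√(13746), so γ^2 - 253 = 2√(13746); squaring, (γ^2 - 253)^2 = 4·13746, i.e. γ^4 - 506γ^2 + 64009 - 54984 = 0, i.e. γ^4 - 506γ^2 + 9025 = 0. So γ is a root of x^4 - 506x^2 + 9025. This polynomial is irreducible over Q: it has no rational root (each ±√79 ± √174 is irrational), and any factorization into two quadratics over Q would force √(13746) ∈ Q (pairing opposite roots) or √79, √174 ∈ Q (other pairings), all impossible. Hence [Q(γ):Q] = 4 = [Q(√79, √174):Q], so Q(γ) = Q(√79, √174).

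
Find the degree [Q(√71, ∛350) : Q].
[Q(√71, ∛350) : Q] = 6

Let L = Q(√71, ∛350). Since Q(√71) ⊂ L and [Q(√71):Q] = 2, the tower law gives 2 | [L:Q]. Likewise Q(∛350) ⊂ L with [Q(∛350):Q] = 3 (because 350 is not a perfect cube), so 3 | [L:Q]. As gcd(2,3) = 1, [L:Q] is divisible by 6. Conversely L is generated over Q by √71 and ∛350, so [L:Q] ≤ 2·3 = 6. Therefore [Q(√71, ∛350) : Q] = 6.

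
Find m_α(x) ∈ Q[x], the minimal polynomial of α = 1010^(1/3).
m_α(x) = x^3 - 1010

α satisfies α^3 = 1010, so x^3 - 1010 annihilates α. By the rational root test, a rational root p/q (in lowest terms) of x^3 - 1010 would satisfy p^3 = 1010 q^3, forcing q = 1 and p^3 = 1010; but 1010 is not a perfect cube, contradiction. A monic cubic over Q with no rational root is irreducible (any nontrivial factorization would include a linear factor). Hence x^3 - 1010 is the minimal polynomial of α, and in particular [Q(α):Q] = 3.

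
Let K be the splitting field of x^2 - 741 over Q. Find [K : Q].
[K : Q] = 2

f(x) = x^2 - 741 factors as (x - √741)(x + √741). The splitting field is K = Q(√741). Since 741 is squarefree and > 1, it is not a perfect square, so x^2 - 741 is irreducible over Q and [Q(√741) : Q] = 2. Hence [K : Q] = 2.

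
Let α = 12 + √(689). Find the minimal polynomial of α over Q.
m_α(x) = x^2 - 24x - 545

From α - 12 = √(689), squaring gives (α - 12)^2 = 689, i.e. α^2 - 24α + 144 = 689, so α^2 - 24α - 545 = 0. The discriminant of x^2 - 24x - 545 is (-24)^2 - 4·(-545) = 576 + 2180 = 2756, and 4·(689) is not a perfect square in Q since 689 is squarefree and ≠ 1. Hence x^2 - 24x - 545 is irreducible over Q and is the minimal polynomial of α.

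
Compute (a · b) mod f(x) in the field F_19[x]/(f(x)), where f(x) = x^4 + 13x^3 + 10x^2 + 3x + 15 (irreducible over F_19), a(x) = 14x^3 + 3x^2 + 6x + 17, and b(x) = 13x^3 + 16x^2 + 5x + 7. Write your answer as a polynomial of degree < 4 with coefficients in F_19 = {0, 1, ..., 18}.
a · b ≡ 5x^3 + 3x^2 + 13x + 18 (mod f(x))

Multiply in F_19[x]: a(x)·b(x) = (14x^3 + 3x^2 + 6x + 17)·(13x^3 + 16x^2 + 5x + 7) = 11x^6 + 16x^5 + 6x^4 + 12x^3 + 13x + 5. This has degree ≥ 4, so divide by f(x) over F_19: 11x^6 + 16x^5 + 6x^4 + 12x^3 + 13x + 5 = (11x^2 + 6x + 8)·(x^4 + 13x^3 + 10x^2 + 3x + 15) + (5x^3 + 3x^2 + 13x + 18). Hence a·b ≡ 5x^3 + 3x^2 + 13x + 18 (mod f). (F_19[x]/(f) is a field with 19^4 = 130321 elements since f is irreducible of degree 4.)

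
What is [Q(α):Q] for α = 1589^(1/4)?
[Q(α):Q] = 4

α is a root of x^4 - 1589. By Eisenstein's criterion at the prime p = 7 (which divides the constant term 1589 but p^2 = 49 does not, since 1589 is squarefree), x^4 - 1589 is irreducible over Q. Hence [Q(α):Q] = 4.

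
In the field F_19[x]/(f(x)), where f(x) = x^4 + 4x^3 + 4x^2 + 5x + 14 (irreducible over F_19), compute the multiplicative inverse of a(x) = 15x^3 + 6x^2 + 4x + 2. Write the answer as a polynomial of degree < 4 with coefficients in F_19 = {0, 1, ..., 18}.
a(x)^(-1) ≡ 7x^3 + 5x^2 + 14x + 1 (mod f(x))

Since f is irreducible over F_19, F_19[x]/(f) is a field and a(x) ≠ 0 has an inverse. Apply the extended Euclidean algorithm to f(x) and a(x) in F_19[x]: f(x) = (14x + 1)·a(x) + (18x^2 + 11x + 12);  a(x) = (4x)·(18x^2 + 11x + 12) + (13x + 2);  (18x^2 + 11x + 12) = (16x + 13)·(13x + 2) + (5). The last nonzero remainder is the constant 5 = gcd(f, a) in F_19. Back-substituting through the division chain expresses 5 = s(x)·a(x) + t(x)·f(x) with s(x) ≡ 16x^3 + 6x^2 + 13x + 5 (mod f), so (16x^3 + 6x^2 + 13x + 5)·a(x) ≡ 5 (mod f). Multiplying by 5^(-1) ≡ 4 in F_19 gives a(x)^(-1) ≡ 4·(16x^3 + 6x^2 + 13x + 5) ≡ 7x^3 + 5x^2 + 14x + 1 (mod f). Check: (15x^3 + 6x^2 + 4x + 2)·(7x^3 + 5x^2 + 14x + 1) = 10x^6 + 3x^5 + 2x^4 + 15x^2 + 13x + 2 ≡ 1 (mod x^4 + 4x^3 + 4x^2 + 5x + 14).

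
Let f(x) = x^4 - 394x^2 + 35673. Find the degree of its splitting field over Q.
[K : Q] = 4

Solving the quadratic in x^2: x^2 = (394 ± √(394^2 - 4·35673))/2 = (394 ± √12544)/2 = (394 ± 112)/2, giving x^2 = 253 or x^2 = 141. So f(x) = (x^2 - 253)(x^2 - 141) and the roots of f are ±√253, ±√141. Hence the splitting field is K = Q(√253, √141). Since 253 and 141 are distinct squarefree integers > 1, their product 35673 is not a perfect square, so √141 ∉ Q(√253). By the tower law [K:Q] = [Q(√253,√141):Q(√253)] · [Q(√253):Q] = 2 · 2 = 4.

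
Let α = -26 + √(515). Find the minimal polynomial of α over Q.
m_α(x) = x^2 + 52x + 161

From α + 26 = √(515), squaring gives (α + 26)^2 = 515, i.e. α^2 + 52α + 676 = 515, so α^2 + 52α + 161 = 0. The discriminant of x^2 + 52x + 161 is (52)^2 - 4·(161) = 2704 - 644 = 2060, and 4·(515) is not a perfect square in Q since 515 is squarefree and ≠ 1. Hence x^2 + 52x + 161 is irreducible over Q and is the minimal polynomial of α.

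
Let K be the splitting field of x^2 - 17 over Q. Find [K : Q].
[K : Q] = 2

f(x) = x^2 - 17 factors as (x - √17)(x + √17). The splitting field is K = Q(√17). Since 17 is squarefree and > 1, it is not a perfect square, so x^2 - 17 is irreducible over Q and [Q(√17) : Q] = 2. Hence [K : Q] = 2.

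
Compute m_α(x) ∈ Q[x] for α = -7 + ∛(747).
m_α(x) = x^3 + 21x^2 + 147x - 404

Set β = α + 7 = ∛(747), so β^3 = 747. Then (α + 7)^3 - 747 = 0, i.e. α is a root of g(x) = (x + 7)^3 - 747 = x^3 + 21x^2 + 147x - 404. Since g(x) = h(x + 7) where h(x) = x^3 - 747, and h is irreducible over Q (because 747 is not a perfect cube, so h has no rational root, and a monic cubic with no rational root is irreducible), g is also irreducible (irreducibility is preserved under the substitution x → x + 7). Hence m_α(x) = x^3 + 21x^2 + 147x - 404.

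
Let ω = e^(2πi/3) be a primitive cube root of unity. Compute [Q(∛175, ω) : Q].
[Q(∛175, ω) : Q] = 6

[Q(∛175):Q] = 3 (min poly x^3 - 175, irreducible since 175 is not a perfect cube). [Q(ω):Q] = 2 (min poly x^2 + x + 1). Since Q(∛175) ⊂ R and ω ∉ R, we have ω ∉ Q(∛175), so x^2 + x + 1 remains irreducible over Q(∛175) and [Q(∛175, ω) : Q(∛175)] = 2. By the tower law, [Q(∛175, ω) : Q] = 3 · 2 = 6. (In fact Q(∛175, ω) is the splitting field of x^3 - 175 over Q.)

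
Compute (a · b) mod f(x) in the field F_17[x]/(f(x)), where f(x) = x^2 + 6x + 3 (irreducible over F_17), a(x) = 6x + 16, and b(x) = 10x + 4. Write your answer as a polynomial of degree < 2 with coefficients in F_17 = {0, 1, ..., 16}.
a · b ≡ 11x + 3 (mod f(x))

Multiply in F_17[x]: a(x)·b(x) = (6x + 16)·(10x + 4) = 9x^2 + 14x + 13. This has degree ≥ 2, so divide by f(x) over F_17: 9x^2 + 14x + 13 = (9)·(x^2 + 6x + 3) + (11x + 3). Hence a·b ≡ 11x + 3 (mod f). (F_17[x]/(f) is a field with 17^2 = 289 elements since f is irreducible of degree 2.)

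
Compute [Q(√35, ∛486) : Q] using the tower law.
[Q(√35, ∛486) : Q] = 6

Let L = Q(√35, ∛486). Since Q(√35) ⊂ L and [Q(√35):Q] = 2, the tower law gives 2 | [L:Q]. Likewise Q(∛486) ⊂ L with [Q(∛486):Q] = 3 (because 486 is not a perfect cube), so 3 | [L:Q]. As gcd(2,3) = 1, [L:Q] is divisible by 6. Conversely L is generated over Q by √35 and ∛486, so [L:Q] ≤ 2·3 = 6. Therefore [Q(√35, ∛486) : Q] = 6.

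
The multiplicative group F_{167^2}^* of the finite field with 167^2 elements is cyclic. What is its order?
|F_{167^2}^*| = 27888

F_{167^2} has 167^2 = 27889 elements; its multiplicative group consists of all nonzero elements, so |F_{167^2}^*| = 27889 - 1 = 27888. (It is cyclic since any finite subgroup of the multiplicative group of a field is cyclic.)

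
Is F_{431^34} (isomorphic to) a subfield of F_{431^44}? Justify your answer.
No: F_{431^34} is not a subfield of F_{431^44}

F_{p^m} embeds in F_{p^n} iff m | n. Here 34 ∤ 44 (since 44 = 1·34 + 10 with remainder 10 ≠ 0), so F_{431^34} is not a subfield of F_{431^44}. Equivalently: if it were, the tower law would give 34 = [F_{431^34}:F_431] dividing [F_{431^44}:F_431] = 44, contradiction.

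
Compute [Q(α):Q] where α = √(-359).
[Q(α):Q] = 2

[Q(α):Q] equals the degree of the minimal polynomial of α. Here α^2 = -359 and x^2 + 359 is irreducible (d = -359 is squarefree, ≠ 1, hence not a square), so deg(m_α) = 2. Thus [Q(α):Q] = 2.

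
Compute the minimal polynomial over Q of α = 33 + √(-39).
m_α(x) = x^2 - 66x + 1128

From α - 33 = √(-39), squaring gives (α - 33)^2 = -39, i.e. α^2 - 66α + 1089 = -39, so α^2 - 66α + 1128 = 0. The discriminant of x^2 - 66x + 1128 is (-66)^2 - 4·(1128) = 4356 - 4512 = -156, and 4·(-39) is not a perfect square in Q since -39 is squarefree and ≠ 1. Hence x^2 - 66x + 1128 is irreducible over Q and is the minimal polynomial of α.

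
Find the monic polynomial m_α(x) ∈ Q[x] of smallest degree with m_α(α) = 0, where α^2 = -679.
m_α(x) = x^2 + 679

α satisfies α^2 + 679 = 0, so x^2 + 679 annihilates α. Since d = -679 is squarefree and ≠ 1, it is not a perfect square in Q, so x^2 + 679 has no rational root and is therefore irreducible over Q (a degree-2 polynomial over a field is irreducible iff it has no root). Hence m_α(x) = x^2 + 679.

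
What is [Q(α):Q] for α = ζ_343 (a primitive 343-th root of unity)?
[Q(α):Q] = 294

The minimal polynomial of ζ_343 over Q is the 343-th cyclotomic polynomial Φ_343(x), which is irreducible over Q and has degree φ(343) = 294. Hence [Q(α):Q] = φ(343) = 294.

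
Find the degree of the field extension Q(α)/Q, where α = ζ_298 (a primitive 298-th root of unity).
[Q(α):Q] = 148

The minimal polynomial of ζ_298 over Q is the 298-th cyclotomic polynomial Φ_298(x), which is irreducible over Q and has degree φ(298) = 148. Hence [Q(α):Q] = φ(298) = 148.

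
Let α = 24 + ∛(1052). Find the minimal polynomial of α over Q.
m_α(x) = x^3 - 72x^2 + 1728x - 14876

Set β = α - 24 = ∛(1052), so β^3 = 1052. Then (α - 24)^3 - 1052 = 0, i.e. α is a root of g(x) = (x - 24)^3 - 1052 = x^3 - 72x^2 + 1728x - 14876. Since g(x) = h(x - 24) where h(x) = x^3 - 1052, and h is irreducible over Q (because 1052 is not a perfect cube, so h has no rational root, and a monic cubic with no rational root is irreducible), g is also irreducible (irreducibility is preserved under the substitution x → x - 24). Hence m_α(x) = x^3 - 72x^2 + 1728x - 14876.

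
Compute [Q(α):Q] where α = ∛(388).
[Q(α):Q] = 3

The minimal polynomial of α is x^3 - 388, irreducible over Q since 388 is not a perfect cube (so x^3 - 388 has no rational root). Hence [Q(α):Q] = deg(m_α) = 3.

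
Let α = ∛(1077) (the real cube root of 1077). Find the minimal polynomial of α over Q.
m_α(x) = x^3 - 1077

α satisfies α^3 = 1077, so x^3 - 1077 annihilates α. By the rational root test, a rational root p/q (in lowest terms) of x^3 - 1077 would satisfy p^3 = 1077 q^3, forcing q = 1 and p^3 = 1077; but 1077 is not a perfect cube, contradiction. A monic cubic over Q with no rational root is irreducible (any nontrivial factorization would include a linear factor). Hence x^3 - 1077 is the minimal polynomial of α, and in particular [Q(α):Q] = 3.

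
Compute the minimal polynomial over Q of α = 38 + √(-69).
m_α(x) = x^2 - 76x + 1513

From α - 38 = √(-69), squaring gives (α - 38)^2 = -69, i.e. α^2 - 76α + 1444 = -69, so α^2 - 76α + 1513 = 0. The discriminant of x^2 - 76x + 1513 is (-76)^2 - 4·(1513) = 5776 - 6052 = -276, and 4·(-69) is not a perfect square in Q since -69 is squarefree and ≠ 1. Hence x^2 - 76x + 1513 is irreducible over Q and is the minimal polynomial of α.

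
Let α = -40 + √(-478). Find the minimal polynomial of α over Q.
m_α(x) = x^2 + 80x + 2078

From α + 40 = √(-478), squaring gives (α + 40)^2 = -478, i.e. α^2 + 80α + 1600 = -478, so α^2 + 80α + 2078 = 0. The discriminant of x^2 + 80x + 2078 is (80)^2 - 4·(2078) = 6400 - 8312 = -1912, and 4·(-478) is not a perfect square in Q since -478 is squarefree and ≠ 1. Hence x^2 + 80x + 2078 is irreducible over Q and is the minimal polynomial of α.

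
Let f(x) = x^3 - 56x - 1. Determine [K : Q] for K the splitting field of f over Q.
[K : Q] = 6

By the rational root test, any rational root of the monic integer polynomial f(x) = x^3 - 56x - 1 must be an integer dividing the constant term -1, i.e. one of ±{1}. Evaluating: f(1) = -56, f(-1) = 54; none is 0, so f has no rational root and is therefore irreducible over Q (a cubic with no linear factor over a field is irreducible). For an irreducible cubic, the Galois group is A_3 or S_3 according as the discriminant disc(f) = -4a^3 - 27b^2 = -4·(-56)^3 - 27·(-1)^2 = 702437 is or is not a square in Q. Here disc(f) = 702437 is not a perfect square in Q, so the Galois group of f over Q is not contained in A_3 and must be all of S_3. The splitting field has degree |S_3| = 6 over Q, so [K : Q] = 6.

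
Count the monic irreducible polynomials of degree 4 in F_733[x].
There are 72169733058 monic irreducible polynomials of degree 4 over F_733

Each element of F_{733^4} that lies in no proper subfield is a root of exactly one monic irreducible of degree 4 over F_733, and each such polynomial has 4 distinct roots in F_{733^4}. By Möbius inversion the count is N_733(4) = (1/4) Σ_{d|4} μ(4/d) · 733^d = (1/4)(μ(4)·733^1 + μ(2)·733^2 + μ(1)·733^4) = 288678932232/4 = 72169733058.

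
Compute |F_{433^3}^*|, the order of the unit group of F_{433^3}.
|F_{433^3}^*| = 81182736

F_{433^3} has 433^3 = 81182737 elements; its multiplicative group consists of all nonzero elements, so |F_{433^3}^*| = 81182737 - 1 = 81182736. (It is cyclic since any finite subgroup of the multiplicative group of a field is cyclic.)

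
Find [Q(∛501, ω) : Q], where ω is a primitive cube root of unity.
[Q(∛501, ω) : Q] = 6

[Q(∛501):Q] = 3 (min poly x^3 - 501, irreducible since 501 is not a perfect cube). [Q(ω):Q] = 2 (min poly x^2 + x + 1). Since Q(∛501) ⊂ R and ω ∉ R, we have ω ∉ Q(∛501), so x^2 + x + 1 remains irreducible over Q(∛501) and [Q(∛501, ω) : Q(∛501)] = 2. By the tower law, [Q(∛501, ω) : Q] = 3 · 2 = 6. (In fact Q(∛501, ω) is the splitting field of x^3 - 501 over Q.)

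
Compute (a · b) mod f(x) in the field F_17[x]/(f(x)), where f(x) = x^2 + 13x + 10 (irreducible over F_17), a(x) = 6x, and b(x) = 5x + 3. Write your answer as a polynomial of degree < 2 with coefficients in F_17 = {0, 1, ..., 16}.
a · b ≡ 2x + 6 (mod f(x))

Multiply in F_17[x]: a(x)·b(x) = (6x)·(5x + 3) = 13x^2 + x. This has degree ≥ 2, so divide by f(x) over F_17: 13x^2 + x = (13)·(x^2 + 13x + 10) + (2x + 6). Hence a·b ≡ 2x + 6 (mod f). (F_17[x]/(f) is a field with 17^2 = 289 elements since f is irreducible of degree 2.)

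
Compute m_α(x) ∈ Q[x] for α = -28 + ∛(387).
m_α(x) = x^3 + 84x^2 + 2352x + 21565

Set β = α + 28 = ∛(387), so β^3 = 387. Then (α + 28)^3 - 387 = 0, i.e. α is a root of g(x) = (x + 28)^3 - 387 = x^3 + 84x^2 + 2352x + 21565. Since g(x) = h(x + 28) where h(x) = x^3 - 387, and h is irreducible over Q (because 387 is not a perfect cube, so h has no rational root, and a monic cubic with no rational root is irreducible), g is also irreducible (irreducibility is preserved under the substitution x → x + 28). Hence m_α(x) = x^3 + 84x^2 + 2352x + 21565.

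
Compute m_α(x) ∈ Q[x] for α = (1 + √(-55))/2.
m_α(x) = x^2 - x + 14

From 2α - 1 = √(-55), squaring gives (2α - 1)^2 = -55, i.e. 4α^2 - 4α + 1 = -55, so α^2 - α + (1 + 55)/4 = 0. Since -55 ≡ 1 (mod 4), (1 + 55)/4 = 14 ∈ Z. The polynomial x^2 - x + 14 has discriminant 1 - 4·(14) = -55, which is not a perfect square in Q (d = -55 is squarefree and ≠ 1), so x^2 - x + 14 is irreducible over Q. It is the minimal polynomial of α.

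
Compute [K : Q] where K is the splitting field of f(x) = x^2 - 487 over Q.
[K : Q] = 2

f(x) = x^2 - 487 factors as (x - √487)(x + √487). The splitting field is K = Q(√487). Since 487 is squarefree and > 1, it is not a perfect square, so x^2 - 487 is irreducible over Q and [Q(√487) : Q] = 2. Hence [K : Q] = 2.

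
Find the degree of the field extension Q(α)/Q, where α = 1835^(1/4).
[Q(α):Q] = 4

α is a root of x^4 - 1835. By Eisenstein's criterion at the prime p = 5 (which divides the constant term 1835 but p^2 = 25 does not, since 1835 is squarefree), x^4 - 1835 is irreducible over Q. Hence [Q(α):Q] = 4.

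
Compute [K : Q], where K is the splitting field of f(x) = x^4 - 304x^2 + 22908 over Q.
[K : Q] = 4

Solving the quadratic in x^2: x^2 = (304 ± √(304^2 - 4·22908))/2 = (304 ± √784)/2 = (304 ± 28)/2, giving x^2 = 138 or x^2 = 166. So f(x) = (x^2 - 138)(x^2 - 166) and the roots of f are ±√138, ±√166. Hence the splitting field is K = Q(√138, √166). Since 138 and 166 are distinct squarefree integers > 1, their product 22908 is not a perfect square, so √166 ∉ Q(√138). By the tower law [K:Q] = [Q(√138,√166):Q(√138)] · [Q(√138):Q] = 2 · 2 = 4.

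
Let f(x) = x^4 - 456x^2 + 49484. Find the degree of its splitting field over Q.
[K : Q] = 4

Solving the quadratic in x^2: x^2 = (456 ± √(456^2 - 4·49484))/2 = (456 ± √10000)/2 = (456 ± 100)/2, giving x^2 = 278 or x^2 = 178. So f(x) = (x^2 - 278)(x^2 - 178) and the roots of f are ±√278, ±√178. Hence the splitting field is K = Q(√278, √178). Since 278 and 178 are distinct squarefree integers > 1, their product 49484 is not a perfect square, so √178 ∉ Q(√278). By the tower law [K:Q] = [Q(√278,√178):Q(√278)] · [Q(√278):Q] = 2 · 2 = 4.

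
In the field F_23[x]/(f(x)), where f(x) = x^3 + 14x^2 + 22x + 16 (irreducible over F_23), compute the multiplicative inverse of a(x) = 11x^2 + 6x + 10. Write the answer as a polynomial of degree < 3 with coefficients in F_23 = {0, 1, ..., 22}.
a(x)^(-1) ≡ 11x^2 + 10x + 7 (mod f(x))

Since f is irreducible over F_23, F_23[x]/(f) is a field and a(x) ≠ 0 has an inverse. Apply the extended Euclidean algorithm to f(x) and a(x) in F_23[x]: f(x) = (21x + 17)·a(x) + (9x + 7);  a(x) = (14x)·(9x + 7) + (10). The last nonzero remainder is the constant 10 = gcd(f, a) in F_23. Back-substituting through the division chain expresses 10 = s(x)·a(x) + t(x)·f(x) with s(x) ≡ 18x^2 + 8x + 1 (mod f), so (18x^2 + 8x + 1)·a(x) ≡ 10 (mod f). Multiplying by 10^(-1) ≡ 7 in F_23 gives a(x)^(-1) ≡ 7·(18x^2 + 8x + 1) ≡ 11x^2 + 10x + 7 (mod f). Check: (11x^2 + 6x + 10)·(11x^2 + 10x + 7) = 6x^4 + 15x^3 + 17x^2 + 4x + 1 ≡ 1 (mod x^3 + 14x^2 + 22x + 16).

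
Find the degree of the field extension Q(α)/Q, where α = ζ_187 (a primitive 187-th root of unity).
[Q(α):Q] = 160

The minimal polynomial of ζ_187 over Q is the 187-th cyclotomic polynomial Φ_187(x), which is irreducible over Q and has degree φ(187) = 160. Hence [Q(α):Q] = φ(187) = 160.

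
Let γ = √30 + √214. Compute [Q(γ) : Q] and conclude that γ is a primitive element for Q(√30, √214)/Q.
[Q(γ) : Q] = 4 (equivalently, Q(γ) = Q(√30, √214))

Obviously Q(γ) ⊆ Q(√30, √214), and [Q(√30, √214):Q] = 4 (since 30, 214 are distinct squarefree integers > 1 with 6420 not a perfect square). To show equality we compute the minimal polynomial of γ. From γ = √30 + √214: γ^2 = 30 + 2√(6420) + 214 = 244 + 2√(6420), so γ^2 - 244 = 2√(6420); squaring, (γ^2 - 244)^2 = 4·6420, i.e. γ^4 - 488γ^2 + 59536 - 25680 = 0, i.e. γ^4 - 488γ^2 + 33856 = 0. So γ is a root of x^4 - 488x^2 + 33856. This polynomial is irreducible over Q: it has no rational root (each ±√30 ± √214 is irrational), and any factorization into two quadratics over Q would force √(6420) ∈ Q (pairing opposite roots) or √30, √214 ∈ Q (other pairings), all impossible. Hence [Q(γ):Q] = 4 = [Q(√30, √214):Q], so Q(γ) = Q(√30, √214).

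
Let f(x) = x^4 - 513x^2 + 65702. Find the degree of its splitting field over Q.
[K : Q] = 4

Solving the quadratic in x^2: x^2 = (513 ± √(513^2 - 4·65702))/2 = (513 ± √361)/2 = (513 ± 19)/2, giving x^2 = 247 or x^2 = 266. So f(x) = (x^2 - 247)(x^2 - 266) and the roots of f are ±√247, ±√266. Hence the splitting field is K = Q(√247, √266). Since 247 and 266 are distinct squarefree integers > 1, their product 65702 is not a perfect square, so √266 ∉ Q(√247). By the tower law [K:Q] = [Q(√247,√266):Q(√247)] · [Q(√247):Q] = 2 · 2 = 4.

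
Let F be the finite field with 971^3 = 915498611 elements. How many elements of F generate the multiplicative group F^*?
There are φ(915498610) = 329951232 primitive elements

F_q^* is cyclic of order q - 1 = 915498610. A cyclic group of order m has exactly φ(m) generators. Here m = 915498610 = 2 · 5 · 13 · 79 · 97 · 919, so the number of primitive elements is φ(915498610) = 329951232.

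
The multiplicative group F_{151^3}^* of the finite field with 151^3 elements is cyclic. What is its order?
|F_{151^3}^*| = 3442950

F_{151^3} has 151^3 = 3442951 elements; its multiplicative group consists of all nonzero elements, so |F_{151^3}^*| = 3442951 - 1 = 3442950. (It is cyclic since any finite subgroup of the multiplicative group of a field is cyclic.)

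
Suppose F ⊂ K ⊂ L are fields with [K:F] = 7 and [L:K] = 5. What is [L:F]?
[L:F] = 35

The tower law says that for any tower of field extensions F ⊂ K ⊂ L with finite degrees, [L:F] = [L:K] · [K:F]. Here this gives [L:F] = 5 · 7 = 35.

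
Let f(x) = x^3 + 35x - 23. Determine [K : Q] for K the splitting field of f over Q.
[K : Q] = 6

By the rational root test, any rational root of the monic integer polynomial f(x) = x^3 + 35x - 23 must be an integer dividing the constant term -23, i.e. one of ±{1, 23}. Evaluating: f(1) = 13, f(-1) = -59, f(23) = 12949, f(-23) = -12995; none is 0, so f has no rational root and is therefore irreducible over Q (a cubic with no linear factor over a field is irreducible). For an irreducible cubic, the Galois group is A_3 or S_3 according as the discriminant disc(f) = -4a^3 - 27b^2 = -4·(35)^3 - 27·(-23)^2 = -185783 is or is not a square in Q. Here disc(f) = -185783 is not a perfect square in Q, so the Galois group of f over Q is not contained in A_3 and must be all of S_3. The splitting field has degree |S_3| = 6 over Q, so [K : Q] = 6.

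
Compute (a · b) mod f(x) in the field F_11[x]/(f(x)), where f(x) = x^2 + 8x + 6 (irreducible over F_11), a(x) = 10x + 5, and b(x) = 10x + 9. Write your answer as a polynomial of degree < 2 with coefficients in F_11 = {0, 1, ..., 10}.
a · b ≡ 6 (mod f(x))

Multiply in F_11[x]: a(x)·b(x) = (10x + 5)·(10x + 9) = x^2 + 8x + 1. This has degree ≥ 2, so divide by f(x) over F_11: x^2 + 8x + 1 = (1)·(x^2 + 8x + 6) + (6). Hence a·b ≡ 6 (mod f). (F_11[x]/(f) is a field with 11^2 = 121 elements since f is irreducible of degree 2.)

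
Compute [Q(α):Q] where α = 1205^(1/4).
[Q(α):Q] = 4

α is a root of x^4 - 1205. By Eisenstein's criterion at the prime p = 5 (which divides the constant term 1205 but p^2 = 25 does not, since 1205 is squarefree), x^4 - 1205 is irreducible over Q. Hence [Q(α):Q] = 4.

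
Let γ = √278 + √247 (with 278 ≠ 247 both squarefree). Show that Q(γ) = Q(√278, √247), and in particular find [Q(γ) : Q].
[Q(γ) : Q] = 4 (equivalently, Q(γ) = Q(√278, √247))

Obviously Q(γ) ⊆ Q(√278, √247), and [Q(√278, √247):Q] = 4 (since 278, 247 are distinct squarefree integers > 1 with 68666 not a perfect square). To show equality we compute the minimal polynomial of γ. From γ = √278 + √247: γ^2 = 278 + 2√(68666) + 247 = 525 + 2√(68666), so γ^2 - 525 = 2√(68666); squaring, (γ^2 - 525)^2 = 4·68666, i.e. γ^4 - 1050γ^2 + 275625 - 274664 = 0, i.e. γ^4 - 1050γ^2 + 961 = 0. So γ is a root of x^4 - 1050x^2 + 961. This polynomial is irreducible over Q: it has no rational root (each ±√278 ± √247 is irrational), and any factorization into two quadratics over Q would force √(68666) ∈ Q (pairing opposite roots) or √278, √247 ∈ Q (other pairings), all impossible. Hence [Q(γ):Q] = 4 = [Q(√278, √247):Q], so Q(γ) = Q(√278, √247).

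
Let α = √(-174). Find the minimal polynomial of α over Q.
m_α(x) = x^2 + 174

α satisfies α^2 + 174 = 0, so x^2 + 174 annihilates α. Since d = -174 is squarefree and ≠ 1, it is not a perfect square in Q, so x^2 + 174 has no rational root and is therefore irreducible over Q (a degree-2 polynomial over a field is irreducible iff it has no root). Hence m_α(x) = x^2 + 174.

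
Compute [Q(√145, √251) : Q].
[Q(√145, √251) : Q] = 4

[Q(√145):Q] = 2 (min poly x^2 - 145, irreducible since 145 is squarefree > 1). For the top step, suppose √251 ∈ Q(√145), say √251 = c + d√145 with c, d ∈ Q. Squaring: 251 = c^2 + 145d^2 + 2cd√145. Since √145 ∉ Q this forces 2cd = 0. If d = 0 then √251 = c ∈ Q, contradicting 251 squarefree > 1. If c = 0 then 251 = 145d^2, so 145·251 = (145d)^2 is a perfect square in Q — but 145·251 = 36395 is not a perfect square (since 145 and 251 are distinct squarefree integers). Contradiction. Hence √251 ∉ Q(√145), so x^2 - 251 stays irreducible over Q(√145) and [Q(√145, √251) : Q(√145)] = 2. By the tower law, [Q(√145, √251) : Q] = 2 · 2 = 4.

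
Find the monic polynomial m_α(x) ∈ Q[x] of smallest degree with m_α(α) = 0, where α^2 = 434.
m_α(x) = x^2 - 434

α satisfies α^2 - 434 = 0, so x^2 - 434 annihilates α. Since d = 434 is squarefree and ≠ 1, it is not a perfect square in Q, so x^2 - 434 has no rational root and is therefore irreducible over Q (a degree-2 polynomial over a field is irreducible iff it has no root). Hence m_α(x) = x^2 - 434.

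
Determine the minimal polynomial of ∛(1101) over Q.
m_α(x) = x^3 - 1101

α satisfies α^3 = 1101, so x^3 - 1101 annihilates α. By the rational root test, a rational root p/q (in lowest terms) of x^3 - 1101 would satisfy p^3 = 1101 q^3, forcing q = 1 and p^3 = 1101; but 1101 is not a perfect cube, contradiction. A monic cubic over Q with no rational root is irreducible (any nontrivial factorization would include a linear factor). Hence x^3 - 1101 is the minimal polynomial of α, and in particular [Q(α):Q] = 3.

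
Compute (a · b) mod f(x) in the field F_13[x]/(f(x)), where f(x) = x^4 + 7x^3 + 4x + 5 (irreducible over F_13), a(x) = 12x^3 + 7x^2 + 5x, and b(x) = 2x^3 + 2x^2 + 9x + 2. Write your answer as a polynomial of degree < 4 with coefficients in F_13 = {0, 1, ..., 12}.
a · b ≡ 4x^2 + 2x + 3 (mod f(x))

Multiply in F_13[x]: a(x)·b(x) = (12x^3 + 7x^2 + 5x)·(2x^3 + 2x^2 + 9x + 2) = 11x^6 + 12x^5 + 2x^4 + 6x^3 + 7x^2 + 10x. This has degree ≥ 4, so divide by f(x) over F_13: 11x^6 + 12x^5 + 2x^4 + 6x^3 + 7x^2 + 10x = (11x^2 + 2)·(x^4 + 7x^3 + 4x + 5) + (4x^2 + 2x + 3). Hence a·b ≡ 4x^2 + 2x + 3 (mod f). (F_13[x]/(f) is a field with 13^4 = 28561 elements since f is irreducible of degree 4.)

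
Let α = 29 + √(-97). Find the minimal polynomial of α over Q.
m_α(x) = x^2 - 58x + 938

From α - 29 = √(-97), squaring gives (α - 29)^2 = -97, i.e. α^2 - 58α + 841 = -97, so α^2 - 58α + 938 = 0. The discriminant of x^2 - 58x + 938 is (-58)^2 - 4·(938) = 3364 - 3752 = -388, and 4·(-97) is not a perfect square in Q since -97 is squarefree and ≠ 1. Hence x^2 - 58x + 938 is irreducible over Q and is the minimal polynomial of α.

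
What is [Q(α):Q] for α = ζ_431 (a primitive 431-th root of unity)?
[Q(α):Q] = 430

The minimal polynomial of ζ_431 over Q is the 431-th cyclotomic polynomial Φ_431(x), which is irreducible over Q and has degree φ(431) = 430. Hence [Q(α):Q] = φ(431) = 430.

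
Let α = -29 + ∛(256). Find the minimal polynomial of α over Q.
m_α(x) = x^3 + 87x^2 + 2523x + 24133

Set β = α + 29 = ∛(256), so β^3 = 256. Then (α + 29)^3 - 256 = 0, i.e. α is a root of g(x) = (x + 29)^3 - 256 = x^3 + 87x^2 + 2523x + 24133. Since g(x) = h(x + 29) where h(x) = x^3 - 256, and h is irreducible over Q (because 256 is not a perfect cube, so h has no rational root, and a monic cubic with no rational root is irreducible), g is also irreducible (irreducibility is preserved under the substitution x → x + 29). Hence m_α(x) = x^3 + 87x^2 + 2523x + 24133.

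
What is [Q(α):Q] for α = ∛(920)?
[Q(α):Q] = 3

The minimal polynomial of α is x^3 - 920, irreducible over Q since 920 is not a perfect cube (so x^3 - 920 has no rational root). Hence [Q(α):Q] = deg(m_α) = 3.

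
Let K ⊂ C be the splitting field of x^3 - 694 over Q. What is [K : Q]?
[K : Q] = 6

The roots of x^3 - 694 are ∛694, ω∛694, ω^2∛694 where ω = e^(2πi/3) is a primitive cube root of unity, so K = Q(∛694, ω). Now [Q(∛694):Q] = 3 (since 694 is not a perfect cube, x^3 - 694 is irreducible) and [Q(ω):Q] = 2. Both 2 and 3 divide [K:Q], and [K:Q] ≤ 3·2 = 6, so [K:Q] = 6. (Equivalently: Q(∛694) ⊂ R but ω ∉ R, so [K : Q(∛694)] = 2.)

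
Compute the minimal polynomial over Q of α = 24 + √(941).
m_α(x) = x^2 - 48x - 365

From α - 24 = √(941), squaring gives (α - 24)^2 = 941, i.e. α^2 - 48α + 576 = 941, so α^2 - 48α - 365 = 0. The discriminant of x^2 - 48x - 365 is (-48)^2 - 4·(-365) = 2304 + 1460 = 3764, and 4·(941) is not a perfect square in Q since 941 is squarefree and ≠ 1. Hence x^2 - 48x - 365 is irreducible over Q and is the minimal polynomial of α.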